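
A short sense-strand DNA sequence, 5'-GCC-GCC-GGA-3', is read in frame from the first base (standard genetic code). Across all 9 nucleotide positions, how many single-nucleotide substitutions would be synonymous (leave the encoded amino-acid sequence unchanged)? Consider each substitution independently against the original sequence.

9

Codon 1 (GCC, Ala): 3 synonymous substitutions.
Codon 2 (GCC, Ala): 3 synonymous substitutions.
Codon 3 (GGA, Gly): 3 synonymous substitutions.
Total: 3 + 3 + 3 = 9.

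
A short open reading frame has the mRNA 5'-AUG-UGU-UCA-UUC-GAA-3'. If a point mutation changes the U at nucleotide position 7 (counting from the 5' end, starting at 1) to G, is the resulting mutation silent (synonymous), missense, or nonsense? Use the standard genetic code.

missense

Position 7 falls in codon 3: UCA → Ser.
After the substitution the codon is GCA → Ala.
Ser ≠ Ala, so this is a missense mutation.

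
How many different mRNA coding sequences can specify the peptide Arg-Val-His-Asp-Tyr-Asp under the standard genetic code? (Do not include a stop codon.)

Arg: 6 codons.
Val: 4 codons.
His: 2 codons.
Asp: 2 codons.
Tyr: 2 codons.
Asp: 2 codons.
6 × 4 × 2 × 2 × 2 × 2 = 384.

384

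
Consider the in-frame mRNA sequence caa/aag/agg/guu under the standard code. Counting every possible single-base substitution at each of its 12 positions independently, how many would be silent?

Codon 1 (CAA, Gln): 1 synonymous substitution.
Codon 2 (AAG, Lys): 1 synonymous substitution.
Codon 3 (AGG, Arg): 2 synonymous substitutions.
Codon 4 (GUU, Val): 3 synonymous substitutions.
Total: 1 + 1 + 2 + 3 = 7.

7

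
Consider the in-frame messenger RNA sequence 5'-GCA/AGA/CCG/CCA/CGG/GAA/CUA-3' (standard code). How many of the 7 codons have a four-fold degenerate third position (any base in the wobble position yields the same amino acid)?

Codon 1 GCA (Ala): third position 4-fold.
Codon 2 AGA (Arg): third position 2-fold.
Codon 3 CCG (Pro): third position 4-fold.
Codon 4 CCA (Pro): third position 4-fold.
Codon 5 CGG (Arg): third position 4-fold.
Codon 6 GAA (Glu): third position 2-fold.
Codon 7 CUA (Leu): third position 4-fold.
Four-fold degenerate third positions: 5.

5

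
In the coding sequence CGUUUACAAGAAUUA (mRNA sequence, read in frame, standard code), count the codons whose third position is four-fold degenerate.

1

Codon 1 CGU (Arg): third position 4-fold.
Codon 2 UUA (Leu): third position 2-fold.
Codon 3 CAA (Gln): third position 2-fold.
Codon 4 GAA (Glu): third position 2-fold.
Codon 5 UUA (Leu): third position 2-fold.
Four-fold degenerate third positions: 1.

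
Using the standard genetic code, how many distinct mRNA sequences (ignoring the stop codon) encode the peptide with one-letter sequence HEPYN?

His: 2 codons.
Glu: 2 codons.
Pro: 4 codons.
Tyr: 2 codons.
Asn: 2 codons.
2 × 2 × 4 × 2 × 2 = 64.

64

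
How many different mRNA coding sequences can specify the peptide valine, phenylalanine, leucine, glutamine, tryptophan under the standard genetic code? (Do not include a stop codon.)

Val: 4 codons.
Phe: 2 codons.
Leu: 6 codons.
Gln: 2 codons.
Trp: 1 codon.
4 × 2 × 6 × 2 × 1 = 96.

96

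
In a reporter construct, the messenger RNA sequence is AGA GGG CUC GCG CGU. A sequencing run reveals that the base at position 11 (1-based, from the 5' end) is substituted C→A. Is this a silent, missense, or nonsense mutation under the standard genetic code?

Position 11 falls in codon 4: GCG → Ala.
After the substitution the codon is GAG → Glu.
Ala ≠ Glu, so this is a missense mutation.

missense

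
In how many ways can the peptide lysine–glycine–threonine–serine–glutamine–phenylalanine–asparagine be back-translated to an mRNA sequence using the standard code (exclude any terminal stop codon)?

Lys: 2 codons.
Gly: 4 codons.
Thr: 4 codons.
Ser: 6 codons.
Gln: 2 codons.
Phe: 2 codons.
Asn: 2 codons.
2 × 4 × 4 × 6 × 2 × 2 × 2 = 1536.

1536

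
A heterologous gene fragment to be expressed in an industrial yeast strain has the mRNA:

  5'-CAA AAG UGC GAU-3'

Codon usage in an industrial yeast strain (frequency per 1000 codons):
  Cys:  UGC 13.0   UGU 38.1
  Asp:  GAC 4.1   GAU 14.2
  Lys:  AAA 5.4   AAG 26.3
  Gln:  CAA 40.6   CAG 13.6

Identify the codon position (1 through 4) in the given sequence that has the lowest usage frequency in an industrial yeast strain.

3

Codon 1 CAA (Gln): 40.6 per 1000.
Codon 2 AAG (Lys): 26.3 per 1000.
Codon 3 UGC (Cys): 13.0 per 1000.
Codon 4 GAU (Asp): 14.2 per 1000.
Lowest frequency is 13.0 at codon 3.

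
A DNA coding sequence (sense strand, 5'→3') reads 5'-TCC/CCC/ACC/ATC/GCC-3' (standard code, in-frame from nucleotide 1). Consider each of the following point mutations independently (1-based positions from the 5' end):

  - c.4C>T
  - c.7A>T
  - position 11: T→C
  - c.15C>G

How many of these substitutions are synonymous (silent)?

1

Codon 2: CCC (Pro) → TCC (Ser) — missense.
Codon 3: ACC (Thr) → TCC (Ser) — missense.
Codon 4: ATC (Ile) → ACC (Thr) — missense.
Codon 5: GCC (Ala) → GCG (Ala) — synonymous.
Synonymous: 1 of 4.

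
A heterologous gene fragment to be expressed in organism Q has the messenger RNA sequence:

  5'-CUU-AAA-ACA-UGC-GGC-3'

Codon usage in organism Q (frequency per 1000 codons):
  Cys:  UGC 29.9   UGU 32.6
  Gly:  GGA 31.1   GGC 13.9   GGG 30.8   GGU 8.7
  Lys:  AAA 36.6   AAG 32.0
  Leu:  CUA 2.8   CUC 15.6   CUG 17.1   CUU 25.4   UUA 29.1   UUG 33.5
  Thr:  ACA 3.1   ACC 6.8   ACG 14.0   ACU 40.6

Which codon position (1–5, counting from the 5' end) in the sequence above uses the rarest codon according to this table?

Codon 1 CUU (Leu): 25.4 per 1000.
Codon 2 AAA (Lys): 36.6 per 1000.
Codon 3 ACA (Thr): 3.1 per 1000.
Codon 4 UGC (Cys): 29.9 per 1000.
Codon 5 GGC (Gly): 13.9 per 1000.
Lowest frequency is 3.1 at codon 3.

3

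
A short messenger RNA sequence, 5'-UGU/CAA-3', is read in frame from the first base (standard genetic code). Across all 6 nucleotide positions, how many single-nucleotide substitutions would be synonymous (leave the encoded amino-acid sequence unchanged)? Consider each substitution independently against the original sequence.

2

Codon 1 (UGU, Cys): 1 synonymous substitution.
Codon 2 (CAA, Gln): 1 synonymous substitution.
Total: 1 + 1 = 2.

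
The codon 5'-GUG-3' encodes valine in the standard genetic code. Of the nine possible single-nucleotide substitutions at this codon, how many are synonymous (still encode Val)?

Position 1: none → 0 synonymous.
Position 2: none → 0 synonymous.
Position 3: GUU, GUC, GUA → 3 synonymous.
Total: 0 + 0 + 3 = 3.

3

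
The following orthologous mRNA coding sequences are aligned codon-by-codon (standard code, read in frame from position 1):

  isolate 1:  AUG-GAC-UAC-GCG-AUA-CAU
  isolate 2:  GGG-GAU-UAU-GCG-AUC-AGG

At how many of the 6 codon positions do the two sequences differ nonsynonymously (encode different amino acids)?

Codon 1: AUG Met / GGG Gly — nonsynonymous.
Codon 2: GAC Asp / GAU Asp — synonymous.
Codon 3: UAC Tyr / UAU Tyr — synonymous.
Codon 4: GCG Ala / GCG Ala — identical.
Codon 5: AUA Ile / AUC Ile — synonymous.
Codon 6: CAU His / AGG Arg — nonsynonymous.
Nonsynonymous differences: 2.

2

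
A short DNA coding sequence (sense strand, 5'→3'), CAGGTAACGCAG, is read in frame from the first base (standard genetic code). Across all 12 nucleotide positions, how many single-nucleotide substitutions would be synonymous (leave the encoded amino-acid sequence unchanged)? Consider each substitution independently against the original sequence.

8

Codon 1 (CAG, Gln): 1 synonymous substitution.
Codon 2 (GTA, Val): 3 synonymous substitutions.
Codon 3 (ACG, Thr): 3 synonymous substitutions.
Codon 4 (CAG, Gln): 1 synonymous substitution.
Total: 1 + 3 + 3 + 1 = 8.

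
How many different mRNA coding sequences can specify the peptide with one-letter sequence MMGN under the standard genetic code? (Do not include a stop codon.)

8

Met: 1 codon.
Met: 1 codon.
Gly: 4 codons.
Asn: 2 codons.
1 × 1 × 4 × 2 = 8.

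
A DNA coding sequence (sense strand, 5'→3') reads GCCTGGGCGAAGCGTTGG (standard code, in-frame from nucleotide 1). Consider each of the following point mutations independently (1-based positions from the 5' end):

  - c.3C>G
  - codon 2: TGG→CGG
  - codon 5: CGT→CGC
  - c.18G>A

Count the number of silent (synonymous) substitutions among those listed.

2

Codon 1: GCC (Ala) → GCG (Ala) — synonymous.
Codon 2: TGG (Trp) → CGG (Arg) — missense.
Codon 5: CGT (Arg) → CGC (Arg) — synonymous.
Codon 6: TGG (Trp) → TGA (Stop) — nonsense.
Synonymous: 2 of 4.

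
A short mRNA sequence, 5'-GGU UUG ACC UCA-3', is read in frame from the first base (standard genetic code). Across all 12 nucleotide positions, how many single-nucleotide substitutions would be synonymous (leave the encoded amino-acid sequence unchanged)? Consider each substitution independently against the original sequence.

Codon 1 (GGU, Gly): 3 synonymous substitutions.
Codon 2 (UUG, Leu): 2 synonymous substitutions.
Codon 3 (ACC, Thr): 3 synonymous substitutions.
Codon 4 (UCA, Ser): 3 synonymous substitutions.
Total: 3 + 2 + 3 + 3 = 11.

11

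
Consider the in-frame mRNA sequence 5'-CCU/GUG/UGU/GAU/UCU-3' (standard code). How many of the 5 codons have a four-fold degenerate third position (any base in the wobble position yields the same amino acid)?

Codon 1 CCU (Pro): third position 4-fold.
Codon 2 GUG (Val): third position 4-fold.
Codon 3 UGU (Cys): third position 2-fold.
Codon 4 GAU (Asp): third position 2-fold.
Codon 5 UCU (Ser): third position 4-fold.
Four-fold degenerate third positions: 3.

3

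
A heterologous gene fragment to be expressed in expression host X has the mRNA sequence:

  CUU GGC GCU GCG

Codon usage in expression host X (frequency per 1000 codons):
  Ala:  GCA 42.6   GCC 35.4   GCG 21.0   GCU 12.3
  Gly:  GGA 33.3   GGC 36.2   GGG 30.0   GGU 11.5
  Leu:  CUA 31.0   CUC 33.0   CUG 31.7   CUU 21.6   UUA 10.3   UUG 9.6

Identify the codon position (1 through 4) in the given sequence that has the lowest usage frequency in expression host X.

Codon 1 CUU (Leu): 21.6 per 1000.
Codon 2 GGC (Gly): 36.2 per 1000.
Codon 3 GCU (Ala): 12.3 per 1000.
Codon 4 GCG (Ala): 21.0 per 1000.
Lowest frequency is 12.3 at codon 3.

3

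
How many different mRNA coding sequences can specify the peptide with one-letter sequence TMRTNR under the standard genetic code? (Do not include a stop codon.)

1152

Thr: 4 codons.
Met: 1 codon.
Arg: 6 codons.
Thr: 4 codons.
Asn: 2 codons.
Arg: 6 codons.
4 × 1 × 6 × 4 × 2 × 6 = 1152.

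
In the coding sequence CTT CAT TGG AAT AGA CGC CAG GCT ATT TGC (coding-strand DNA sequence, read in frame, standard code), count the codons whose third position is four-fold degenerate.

3

Codon 1 CTT (Leu): third position 4-fold.
Codon 2 CAT (His): third position 2-fold.
Codon 3 TGG (Trp): third position 1-fold.
Codon 4 AAT (Asn): third position 2-fold.
Codon 5 AGA (Arg): third position 2-fold.
Codon 6 CGC (Arg): third position 4-fold.
Codon 7 CAG (Gln): third position 2-fold.
Codon 8 GCT (Ala): third position 4-fold.
Codon 9 ATT (Ile): third position 3-fold.
Codon 10 TGC (Cys): third position 2-fold.
Four-fold degenerate third positions: 3.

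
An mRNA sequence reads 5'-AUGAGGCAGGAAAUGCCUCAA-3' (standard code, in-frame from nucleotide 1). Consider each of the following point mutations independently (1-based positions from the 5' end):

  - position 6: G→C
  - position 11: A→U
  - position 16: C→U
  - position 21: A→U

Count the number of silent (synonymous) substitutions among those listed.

0

Codon 2: AGG (Arg) → AGC (Ser) — missense.
Codon 4: GAA (Glu) → GUA (Val) — missense.
Codon 6: CCU (Pro) → UCU (Ser) — missense.
Codon 7: CAA (Gln) → CAU (His) — missense.
Synonymous: 0 of 4.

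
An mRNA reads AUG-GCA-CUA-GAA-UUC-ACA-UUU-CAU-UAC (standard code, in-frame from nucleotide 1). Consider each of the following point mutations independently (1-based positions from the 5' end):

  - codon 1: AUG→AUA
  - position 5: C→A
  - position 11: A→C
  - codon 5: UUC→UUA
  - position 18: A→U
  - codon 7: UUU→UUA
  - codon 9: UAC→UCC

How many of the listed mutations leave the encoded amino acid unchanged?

1

Codon 1: AUG (Met) → AUA (Ile) — missense.
Codon 2: GCA (Ala) → GAA (Glu) — missense.
Codon 4: GAA (Glu) → GCA (Ala) — missense.
Codon 5: UUC (Phe) → UUA (Leu) — missense.
Codon 6: ACA (Thr) → ACU (Thr) — synonymous.
Codon 7: UUU (Phe) → UUA (Leu) — missense.
Codon 9: UAC (Tyr) → UCC (Ser) — missense.
Synonymous: 1 of 7.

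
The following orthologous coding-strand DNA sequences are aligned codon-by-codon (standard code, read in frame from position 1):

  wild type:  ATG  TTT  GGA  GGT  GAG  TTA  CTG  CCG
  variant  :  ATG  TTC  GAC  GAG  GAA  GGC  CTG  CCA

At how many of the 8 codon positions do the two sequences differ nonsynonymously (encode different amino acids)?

3

Codon 1: ATG Met / ATG Met — identical.
Codon 2: TTT Phe / TTC Phe — synonymous.
Codon 3: GGA Gly / GAC Asp — nonsynonymous.
Codon 4: GGT Gly / GAG Glu — nonsynonymous.
Codon 5: GAG Glu / GAA Glu — synonymous.
Codon 6: TTA Leu / GGC Gly — nonsynonymous.
Codon 7: CTG Leu / CTG Leu — identical.
Codon 8: CCG Pro / CCA Pro — synonymous.
Nonsynonymous differences: 3.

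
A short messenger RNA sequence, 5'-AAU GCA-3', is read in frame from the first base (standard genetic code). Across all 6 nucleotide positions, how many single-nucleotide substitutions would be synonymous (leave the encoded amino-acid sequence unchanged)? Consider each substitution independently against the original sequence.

Codon 1 (AAU, Asn): 1 synonymous substitution.
Codon 2 (GCA, Ala): 3 synonymous substitutions.
Total: 1 + 3 = 4.

4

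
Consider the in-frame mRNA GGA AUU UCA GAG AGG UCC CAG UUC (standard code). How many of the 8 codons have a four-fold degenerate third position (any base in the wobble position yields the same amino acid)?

3

Codon 1 GGA (Gly): third position 4-fold.
Codon 2 AUU (Ile): third position 3-fold.
Codon 3 UCA (Ser): third position 4-fold.
Codon 4 GAG (Glu): third position 2-fold.
Codon 5 AGG (Arg): third position 2-fold.
Codon 6 UCC (Ser): third position 4-fold.
Codon 7 CAG (Gln): third position 2-fold.
Codon 8 UUC (Phe): third position 2-fold.
Four-fold degenerate third positions: 3.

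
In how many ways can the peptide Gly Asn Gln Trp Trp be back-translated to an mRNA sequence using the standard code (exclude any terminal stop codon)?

Gly: 4 codons.
Asn: 2 codons.
Gln: 2 codons.
Trp: 1 codon.
Trp: 1 codon.
4 × 2 × 2 × 1 × 1 = 16.

16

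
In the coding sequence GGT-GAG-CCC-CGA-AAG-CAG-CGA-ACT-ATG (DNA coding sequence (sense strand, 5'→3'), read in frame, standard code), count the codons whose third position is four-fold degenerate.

5

Codon 1 GGT (Gly): third position 4-fold.
Codon 2 GAG (Glu): third position 2-fold.
Codon 3 CCC (Pro): third position 4-fold.
Codon 4 CGA (Arg): third position 4-fold.
Codon 5 AAG (Lys): third position 2-fold.
Codon 6 CAG (Gln): third position 2-fold.
Codon 7 CGA (Arg): third position 4-fold.
Codon 8 ACT (Thr): third position 4-fold.
Codon 9 ATG (Met): third position 1-fold.
Four-fold degenerate third positions: 5.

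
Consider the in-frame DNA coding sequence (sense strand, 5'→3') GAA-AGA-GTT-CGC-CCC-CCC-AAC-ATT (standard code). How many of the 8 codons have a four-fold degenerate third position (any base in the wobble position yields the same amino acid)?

Codon 1 GAA (Glu): third position 2-fold.
Codon 2 AGA (Arg): third position 2-fold.
Codon 3 GTT (Val): third position 4-fold.
Codon 4 CGC (Arg): third position 4-fold.
Codon 5 CCC (Pro): third position 4-fold.
Codon 6 CCC (Pro): third position 4-fold.
Codon 7 AAC (Asn): third position 2-fold.
Codon 8 ATT (Ile): third position 3-fold.
Four-fold degenerate third positions: 4.

4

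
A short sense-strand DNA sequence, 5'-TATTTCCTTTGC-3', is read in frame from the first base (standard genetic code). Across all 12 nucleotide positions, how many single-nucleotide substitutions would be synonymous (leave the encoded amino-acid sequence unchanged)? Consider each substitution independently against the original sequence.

Codon 1 (TAT, Tyr): 1 synonymous substitution.
Codon 2 (TTC, Phe): 1 synonymous substitution.
Codon 3 (CTT, Leu): 3 synonymous substitutions.
Codon 4 (TGC, Cys): 1 synonymous substitution.
Total: 1 + 1 + 3 + 1 = 6.

6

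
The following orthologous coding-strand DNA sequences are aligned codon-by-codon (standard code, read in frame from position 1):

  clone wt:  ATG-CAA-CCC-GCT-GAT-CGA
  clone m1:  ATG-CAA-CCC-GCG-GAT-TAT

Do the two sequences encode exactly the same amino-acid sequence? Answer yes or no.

Codon 1: ATG Met / ATG Met — identical.
Codon 2: CAA Gln / CAA Gln — identical.
Codon 3: CCC Pro / CCC Pro — identical.
Codon 4: GCT Ala / GCG Ala — synonymous.
Codon 5: GAT Asp / GAT Asp — identical.
Codon 6: CGA Arg / TAT Tyr — nonsynonymous.
Nonsynonymous differences: 1 → different protein.

no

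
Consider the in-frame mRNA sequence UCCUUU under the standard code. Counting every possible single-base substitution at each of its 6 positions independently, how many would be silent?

4

Codon 1 (UCC, Ser): 3 synonymous substitutions.
Codon 2 (UUU, Phe): 1 synonymous substitution.
Total: 3 + 1 = 4.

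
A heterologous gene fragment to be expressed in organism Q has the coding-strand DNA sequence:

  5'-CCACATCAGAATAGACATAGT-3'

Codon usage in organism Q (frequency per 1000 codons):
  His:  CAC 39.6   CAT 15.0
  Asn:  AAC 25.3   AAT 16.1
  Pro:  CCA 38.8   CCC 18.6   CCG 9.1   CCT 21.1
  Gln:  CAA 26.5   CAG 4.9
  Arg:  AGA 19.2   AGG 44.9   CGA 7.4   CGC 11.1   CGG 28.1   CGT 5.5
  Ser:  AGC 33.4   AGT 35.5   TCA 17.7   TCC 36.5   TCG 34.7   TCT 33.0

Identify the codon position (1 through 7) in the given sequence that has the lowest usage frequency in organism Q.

3

Codon 1 CCA (Pro): 38.8 per 1000.
Codon 2 CAT (His): 15.0 per 1000.
Codon 3 CAG (Gln): 4.9 per 1000.
Codon 4 AAT (Asn): 16.1 per 1000.
Codon 5 AGA (Arg): 19.2 per 1000.
Codon 6 CAT (His): 15.0 per 1000.
Codon 7 AGT (Ser): 35.5 per 1000.
Lowest frequency is 4.9 at codon 3.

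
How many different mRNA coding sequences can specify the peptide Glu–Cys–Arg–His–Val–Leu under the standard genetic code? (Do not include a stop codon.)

Glu: 2 codons.
Cys: 2 codons.
Arg: 6 codons.
His: 2 codons.
Val: 4 codons.
Leu: 6 codons.
2 × 2 × 6 × 2 × 4 × 6 = 1152.

1152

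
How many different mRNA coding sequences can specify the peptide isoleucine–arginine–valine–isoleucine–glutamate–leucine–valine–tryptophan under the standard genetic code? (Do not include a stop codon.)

Ile: 3 codons.
Arg: 6 codons.
Val: 4 codons.
Ile: 3 codons.
Glu: 2 codons.
Leu: 6 codons.
Val: 4 codons.
Trp: 1 codon.
3 × 6 × 4 × 3 × 2 × 6 × 4 × 1 = 10368.

10368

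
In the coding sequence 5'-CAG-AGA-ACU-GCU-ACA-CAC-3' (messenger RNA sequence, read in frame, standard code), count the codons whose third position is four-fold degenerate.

3

Codon 1 CAG (Gln): third position 2-fold.
Codon 2 AGA (Arg): third position 2-fold.
Codon 3 ACU (Thr): third position 4-fold.
Codon 4 GCU (Ala): third position 4-fold.
Codon 5 ACA (Thr): third position 4-fold.
Codon 6 CAC (His): third position 2-fold.
Four-fold degenerate third positions: 3.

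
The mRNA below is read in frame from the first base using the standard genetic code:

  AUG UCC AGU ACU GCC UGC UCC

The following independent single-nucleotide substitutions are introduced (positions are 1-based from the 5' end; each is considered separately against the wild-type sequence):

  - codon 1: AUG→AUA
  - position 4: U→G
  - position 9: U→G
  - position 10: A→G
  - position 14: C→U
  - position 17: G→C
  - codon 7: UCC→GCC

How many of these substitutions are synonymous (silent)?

0

Codon 1: AUG (Met) → AUA (Ile) — missense.
Codon 2: UCC (Ser) → GCC (Ala) — missense.
Codon 3: AGU (Ser) → AGG (Arg) — missense.
Codon 4: ACU (Thr) → GCU (Ala) — missense.
Codon 5: GCC (Ala) → GUC (Val) — missense.
Codon 6: UGC (Cys) → UCC (Ser) — missense.
Codon 7: UCC (Ser) → GCC (Ala) — missense.
Synonymous: 0 of 7.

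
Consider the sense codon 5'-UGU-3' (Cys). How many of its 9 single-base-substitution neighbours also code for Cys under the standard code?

1

Position 1: none → 0 synonymous.
Position 2: none → 0 synonymous.
Position 3: UGC → 1 synonymous.
Total: 0 + 0 + 1 = 1.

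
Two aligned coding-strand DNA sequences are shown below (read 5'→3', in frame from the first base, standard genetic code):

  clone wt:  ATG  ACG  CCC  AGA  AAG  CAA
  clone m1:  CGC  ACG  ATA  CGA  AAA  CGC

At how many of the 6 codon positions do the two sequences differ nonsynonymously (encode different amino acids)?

Codon 1: ATG Met / CGC Arg — nonsynonymous.
Codon 2: ACG Thr / ACG Thr — identical.
Codon 3: CCC Pro / ATA Ile — nonsynonymous.
Codon 4: AGA Arg / CGA Arg — synonymous.
Codon 5: AAG Lys / AAA Lys — synonymous.
Codon 6: CAA Gln / CGC Arg — nonsynonymous.
Nonsynonymous differences: 3.

3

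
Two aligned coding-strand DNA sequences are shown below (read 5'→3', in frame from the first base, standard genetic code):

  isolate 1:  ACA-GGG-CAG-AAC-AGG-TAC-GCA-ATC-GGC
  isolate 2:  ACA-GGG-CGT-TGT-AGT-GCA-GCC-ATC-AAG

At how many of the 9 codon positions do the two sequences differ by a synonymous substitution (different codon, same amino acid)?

1

Codon 1: ACA Thr / ACA Thr — identical.
Codon 2: GGG Gly / GGG Gly — identical.
Codon 3: CAG Gln / CGT Arg — nonsynonymous.
Codon 4: AAC Asn / TGT Cys — nonsynonymous.
Codon 5: AGG Arg / AGT Ser — nonsynonymous.
Codon 6: TAC Tyr / GCA Ala — nonsynonymous.
Codon 7: GCA Ala / GCC Ala — synonymous.
Codon 8: ATC Ile / ATC Ile — identical.
Codon 9: GGC Gly / AAG Lys — nonsynonymous.
Synonymous differences: 1.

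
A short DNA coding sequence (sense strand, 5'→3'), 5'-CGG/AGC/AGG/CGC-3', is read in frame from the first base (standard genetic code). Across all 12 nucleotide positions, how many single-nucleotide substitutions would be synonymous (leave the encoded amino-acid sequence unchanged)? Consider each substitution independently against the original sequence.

Codon 1 (CGG, Arg): 4 synonymous substitutions.
Codon 2 (AGC, Ser): 1 synonymous substitution.
Codon 3 (AGG, Arg): 2 synonymous substitutions.
Codon 4 (CGC, Arg): 3 synonymous substitutions.
Total: 4 + 1 + 2 + 3 = 10.

10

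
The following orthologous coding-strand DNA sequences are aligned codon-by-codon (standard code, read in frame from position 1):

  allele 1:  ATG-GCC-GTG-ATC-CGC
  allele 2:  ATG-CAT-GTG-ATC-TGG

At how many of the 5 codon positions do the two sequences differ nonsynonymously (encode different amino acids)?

2

Codon 1: ATG Met / ATG Met — identical.
Codon 2: GCC Ala / CAT His — nonsynonymous.
Codon 3: GTG Val / GTG Val — identical.
Codon 4: ATC Ile / ATC Ile — identical.
Codon 5: CGC Arg / TGG Trp — nonsynonymous.
Nonsynonymous differences: 2.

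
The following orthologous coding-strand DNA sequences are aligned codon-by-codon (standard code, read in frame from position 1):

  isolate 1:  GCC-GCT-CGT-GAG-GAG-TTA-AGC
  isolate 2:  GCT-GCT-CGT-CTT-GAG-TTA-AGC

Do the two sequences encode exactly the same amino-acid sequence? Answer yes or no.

Codon 1: GCC Ala / GCT Ala — synonymous.
Codon 2: GCT Ala / GCT Ala — identical.
Codon 3: CGT Arg / CGT Arg — identical.
Codon 4: GAG Glu / CTT Leu — nonsynonymous.
Codon 5: GAG Glu / GAG Glu — identical.
Codon 6: TTA Leu / TTA Leu — identical.
Codon 7: AGC Ser / AGC Ser — identical.
Nonsynonymous differences: 1 → different protein.

no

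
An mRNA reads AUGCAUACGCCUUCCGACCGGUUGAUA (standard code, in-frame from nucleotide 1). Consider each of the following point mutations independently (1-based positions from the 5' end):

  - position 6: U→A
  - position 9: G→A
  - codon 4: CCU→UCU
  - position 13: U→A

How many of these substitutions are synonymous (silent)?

Codon 2: CAU (His) → CAA (Gln) — missense.
Codon 3: ACG (Thr) → ACA (Thr) — synonymous.
Codon 4: CCU (Pro) → UCU (Ser) — missense.
Codon 5: UCC (Ser) → ACC (Thr) — missense.
Synonymous: 1 of 4.

1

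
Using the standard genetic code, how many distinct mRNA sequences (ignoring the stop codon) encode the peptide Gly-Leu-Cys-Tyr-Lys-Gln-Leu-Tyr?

4608

Gly: 4 codons.
Leu: 6 codons.
Cys: 2 codons.
Tyr: 2 codons.
Lys: 2 codons.
Gln: 2 codons.
Leu: 6 codons.
Tyr: 2 codons.
4 × 6 × 2 × 2 × 2 × 2 × 6 × 2 = 4608.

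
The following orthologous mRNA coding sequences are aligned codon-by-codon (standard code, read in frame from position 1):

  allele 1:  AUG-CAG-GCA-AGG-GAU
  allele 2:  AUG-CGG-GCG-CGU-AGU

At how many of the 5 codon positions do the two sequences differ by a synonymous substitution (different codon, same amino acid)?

2

Codon 1: AUG Met / AUG Met — identical.
Codon 2: CAG Gln / CGG Arg — nonsynonymous.
Codon 3: GCA Ala / GCG Ala — synonymous.
Codon 4: AGG Arg / CGU Arg — synonymous.
Codon 5: GAU Asp / AGU Ser — nonsynonymous.
Synonymous differences: 2.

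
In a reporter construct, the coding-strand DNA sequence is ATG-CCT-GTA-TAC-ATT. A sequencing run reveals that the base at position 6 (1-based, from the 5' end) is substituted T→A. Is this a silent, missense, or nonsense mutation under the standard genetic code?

Position 6 falls in codon 2: CCT → Pro.
After the substitution the codon is CCA → Pro.
Both encode Pro, so the change is synonymous.

silent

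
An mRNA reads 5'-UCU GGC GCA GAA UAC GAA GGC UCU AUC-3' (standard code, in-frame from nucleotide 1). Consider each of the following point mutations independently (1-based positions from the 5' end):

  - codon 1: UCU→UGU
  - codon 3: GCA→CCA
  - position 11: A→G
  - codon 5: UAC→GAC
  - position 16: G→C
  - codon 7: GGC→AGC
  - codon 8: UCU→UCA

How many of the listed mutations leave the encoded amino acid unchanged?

1

Codon 1: UCU (Ser) → UGU (Cys) — missense.
Codon 3: GCA (Ala) → CCA (Pro) — missense.
Codon 4: GAA (Glu) → GGA (Gly) — missense.
Codon 5: UAC (Tyr) → GAC (Asp) — missense.
Codon 6: GAA (Glu) → CAA (Gln) — missense.
Codon 7: GGC (Gly) → AGC (Ser) — missense.
Codon 8: UCU (Ser) → UCA (Ser) — synonymous.
Synonymous: 1 of 7.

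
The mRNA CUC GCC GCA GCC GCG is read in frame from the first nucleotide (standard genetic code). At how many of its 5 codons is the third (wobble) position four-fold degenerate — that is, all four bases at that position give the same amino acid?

Codon 1 CUC (Leu): third position 4-fold.
Codon 2 GCC (Ala): third position 4-fold.
Codon 3 GCA (Ala): third position 4-fold.
Codon 4 GCC (Ala): third position 4-fold.
Codon 5 GCG (Ala): third position 4-fold.
Four-fold degenerate third positions: 5.

5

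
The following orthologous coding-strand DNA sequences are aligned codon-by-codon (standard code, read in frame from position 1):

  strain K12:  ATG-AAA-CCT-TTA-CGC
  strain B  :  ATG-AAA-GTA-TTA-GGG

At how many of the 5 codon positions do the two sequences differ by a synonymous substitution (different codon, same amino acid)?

0

Codon 1: ATG Met / ATG Met — identical.
Codon 2: AAA Lys / AAA Lys — identical.
Codon 3: CCT Pro / GTA Val — nonsynonymous.
Codon 4: TTA Leu / TTA Leu — identical.
Codon 5: CGC Arg / GGG Gly — nonsynonymous.
Synonymous differences: 0.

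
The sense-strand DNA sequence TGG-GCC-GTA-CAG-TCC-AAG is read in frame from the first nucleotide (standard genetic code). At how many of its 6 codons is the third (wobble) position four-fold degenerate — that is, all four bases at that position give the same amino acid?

3

Codon 1 TGG (Trp): third position 1-fold.
Codon 2 GCC (Ala): third position 4-fold.
Codon 3 GTA (Val): third position 4-fold.
Codon 4 CAG (Gln): third position 2-fold.
Codon 5 TCC (Ser): third position 4-fold.
Codon 6 AAG (Lys): third position 2-fold.
Four-fold degenerate third positions: 3.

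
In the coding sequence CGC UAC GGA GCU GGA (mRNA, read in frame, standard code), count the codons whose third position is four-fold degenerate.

Codon 1 CGC (Arg): third position 4-fold.
Codon 2 UAC (Tyr): third position 2-fold.
Codon 3 GGA (Gly): third position 4-fold.
Codon 4 GCU (Ala): third position 4-fold.
Codon 5 GGA (Gly): third position 4-fold.
Four-fold degenerate third positions: 4.

4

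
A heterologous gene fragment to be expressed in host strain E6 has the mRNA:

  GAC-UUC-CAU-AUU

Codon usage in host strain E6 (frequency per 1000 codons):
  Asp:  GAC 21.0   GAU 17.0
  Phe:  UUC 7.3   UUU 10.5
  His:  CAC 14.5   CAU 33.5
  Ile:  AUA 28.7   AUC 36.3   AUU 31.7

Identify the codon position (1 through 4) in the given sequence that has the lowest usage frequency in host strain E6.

Codon 1 GAC (Asp): 21.0 per 1000.
Codon 2 UUC (Phe): 7.3 per 1000.
Codon 3 CAU (His): 33.5 per 1000.
Codon 4 AUU (Ile): 31.7 per 1000.
Lowest frequency is 7.3 at codon 2.

2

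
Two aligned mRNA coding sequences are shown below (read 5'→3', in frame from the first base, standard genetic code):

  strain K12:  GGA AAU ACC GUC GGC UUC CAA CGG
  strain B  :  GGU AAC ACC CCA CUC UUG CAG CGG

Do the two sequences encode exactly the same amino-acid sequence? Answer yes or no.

Codon 1: GGA Gly / GGU Gly — synonymous.
Codon 2: AAU Asn / AAC Asn — synonymous.
Codon 3: ACC Thr / ACC Thr — identical.
Codon 4: GUC Val / CCA Pro — nonsynonymous.
Codon 5: GGC Gly / CUC Leu — nonsynonymous.
Codon 6: UUC Phe / UUG Leu — nonsynonymous.
Codon 7: CAA Gln / CAG Gln — synonymous.
Codon 8: CGG Arg / CGG Arg — identical.
Nonsynonymous differences: 3 → different protein.

no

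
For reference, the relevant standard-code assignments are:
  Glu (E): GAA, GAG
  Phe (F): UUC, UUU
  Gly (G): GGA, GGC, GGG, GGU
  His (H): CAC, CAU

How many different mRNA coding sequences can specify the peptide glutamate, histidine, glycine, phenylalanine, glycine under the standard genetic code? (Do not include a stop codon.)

128

Glu: 2 codons.
His: 2 codons.
Gly: 4 codons.
Phe: 2 codons.
Gly: 4 codons.
2 × 2 × 4 × 2 × 4 = 128.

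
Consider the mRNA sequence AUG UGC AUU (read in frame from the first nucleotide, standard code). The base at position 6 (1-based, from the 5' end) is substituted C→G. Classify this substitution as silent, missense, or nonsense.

Position 6 falls in codon 2: UGC → Cys.
After the substitution the codon is UGG → Trp.
Cys ≠ Trp, so this is a missense mutation.

missense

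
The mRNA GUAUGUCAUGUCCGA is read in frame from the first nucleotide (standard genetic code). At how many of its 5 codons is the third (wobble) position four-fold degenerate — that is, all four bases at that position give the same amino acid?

3

Codon 1 GUA (Val): third position 4-fold.
Codon 2 UGU (Cys): third position 2-fold.
Codon 3 CAU (His): third position 2-fold.
Codon 4 GUC (Val): third position 4-fold.
Codon 5 CGA (Arg): third position 4-fold.
Four-fold degenerate third positions: 3.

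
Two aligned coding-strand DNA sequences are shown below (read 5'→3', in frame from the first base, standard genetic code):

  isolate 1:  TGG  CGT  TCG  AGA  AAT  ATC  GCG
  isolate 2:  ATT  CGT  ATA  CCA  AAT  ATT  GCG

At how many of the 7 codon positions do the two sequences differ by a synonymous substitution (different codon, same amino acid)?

1

Codon 1: TGG Trp / ATT Ile — nonsynonymous.
Codon 2: CGT Arg / CGT Arg — identical.
Codon 3: TCG Ser / ATA Ile — nonsynonymous.
Codon 4: AGA Arg / CCA Pro — nonsynonymous.
Codon 5: AAT Asn / AAT Asn — identical.
Codon 6: ATC Ile / ATT Ile — synonymous.
Codon 7: GCG Ala / GCG Ala — identical.
Synonymous differences: 1.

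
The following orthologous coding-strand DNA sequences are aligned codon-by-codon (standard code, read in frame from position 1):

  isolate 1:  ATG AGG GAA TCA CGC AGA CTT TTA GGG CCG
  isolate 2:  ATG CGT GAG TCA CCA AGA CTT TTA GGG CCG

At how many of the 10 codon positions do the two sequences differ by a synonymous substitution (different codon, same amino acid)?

2

Codon 1: ATG Met / ATG Met — identical.
Codon 2: AGG Arg / CGT Arg — synonymous.
Codon 3: GAA Glu / GAG Glu — synonymous.
Codon 4: TCA Ser / TCA Ser — identical.
Codon 5: CGC Arg / CCA Pro — nonsynonymous.
Codon 6: AGA Arg / AGA Arg — identical.
Codon 7: CTT Leu / CTT Leu — identical.
Codon 8: TTA Leu / TTA Leu — identical.
Codon 9: GGG Gly / GGG Gly — identical.
Codon 10: CCG Pro / CCG Pro — identical.
Synonymous differences: 2.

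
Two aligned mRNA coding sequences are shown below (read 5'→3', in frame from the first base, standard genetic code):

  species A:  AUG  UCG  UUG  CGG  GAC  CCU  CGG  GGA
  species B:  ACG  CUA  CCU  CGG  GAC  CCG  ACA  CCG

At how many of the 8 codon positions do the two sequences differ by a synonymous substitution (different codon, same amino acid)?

1

Codon 1: AUG Met / ACG Thr — nonsynonymous.
Codon 2: UCG Ser / CUA Leu — nonsynonymous.
Codon 3: UUG Leu / CCU Pro — nonsynonymous.
Codon 4: CGG Arg / CGG Arg — identical.
Codon 5: GAC Asp / GAC Asp — identical.
Codon 6: CCU Pro / CCG Pro — synonymous.
Codon 7: CGG Arg / ACA Thr — nonsynonymous.
Codon 8: GGA Gly / CCG Pro — nonsynonymous.
Synonymous differences: 1.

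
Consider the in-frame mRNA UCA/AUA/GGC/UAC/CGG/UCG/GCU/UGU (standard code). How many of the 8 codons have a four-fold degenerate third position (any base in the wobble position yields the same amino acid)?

Codon 1 UCA (Ser): third position 4-fold.
Codon 2 AUA (Ile): third position 3-fold.
Codon 3 GGC (Gly): third position 4-fold.
Codon 4 UAC (Tyr): third position 2-fold.
Codon 5 CGG (Arg): third position 4-fold.
Codon 6 UCG (Ser): third position 4-fold.
Codon 7 GCU (Ala): third position 4-fold.
Codon 8 UGU (Cys): third position 2-fold.
Four-fold degenerate third positions: 5.

5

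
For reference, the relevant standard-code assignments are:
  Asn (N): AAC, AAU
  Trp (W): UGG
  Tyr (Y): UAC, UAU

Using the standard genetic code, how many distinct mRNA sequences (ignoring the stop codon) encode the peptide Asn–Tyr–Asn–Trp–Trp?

8

Asn: 2 codons.
Tyr: 2 codons.
Asn: 2 codons.
Trp: 1 codon.
Trp: 1 codon.
2 × 2 × 2 × 1 × 1 = 8.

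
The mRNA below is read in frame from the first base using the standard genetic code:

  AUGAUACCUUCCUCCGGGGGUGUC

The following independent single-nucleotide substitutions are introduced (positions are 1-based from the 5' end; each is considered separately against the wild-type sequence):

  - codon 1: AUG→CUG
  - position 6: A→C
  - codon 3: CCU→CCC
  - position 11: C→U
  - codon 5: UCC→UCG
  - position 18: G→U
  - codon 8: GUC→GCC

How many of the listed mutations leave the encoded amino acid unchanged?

4

Codon 1: AUG (Met) → CUG (Leu) — missense.
Codon 2: AUA (Ile) → AUC (Ile) — synonymous.
Codon 3: CCU (Pro) → CCC (Pro) — synonymous.
Codon 4: UCC (Ser) → UUC (Phe) — missense.
Codon 5: UCC (Ser) → UCG (Ser) — synonymous.
Codon 6: GGG (Gly) → GGU (Gly) — synonymous.
Codon 8: GUC (Val) → GCC (Ala) — missense.
Synonymous: 4 of 7.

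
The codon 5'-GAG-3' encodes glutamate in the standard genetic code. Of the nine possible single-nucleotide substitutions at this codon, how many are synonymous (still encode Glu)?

Position 1: none → 0 synonymous.
Position 2: none → 0 synonymous.
Position 3: GAA → 1 synonymous.
Total: 0 + 0 + 1 = 1.

1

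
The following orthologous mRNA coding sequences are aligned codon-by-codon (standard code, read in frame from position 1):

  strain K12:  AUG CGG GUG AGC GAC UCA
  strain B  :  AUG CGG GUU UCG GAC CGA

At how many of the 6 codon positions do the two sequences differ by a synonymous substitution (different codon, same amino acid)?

2

Codon 1: AUG Met / AUG Met — identical.
Codon 2: CGG Arg / CGG Arg — identical.
Codon 3: GUG Val / GUU Val — synonymous.
Codon 4: AGC Ser / UCG Ser — synonymous.
Codon 5: GAC Asp / GAC Asp — identical.
Codon 6: UCA Ser / CGA Arg — nonsynonymous.
Synonymous differences: 2.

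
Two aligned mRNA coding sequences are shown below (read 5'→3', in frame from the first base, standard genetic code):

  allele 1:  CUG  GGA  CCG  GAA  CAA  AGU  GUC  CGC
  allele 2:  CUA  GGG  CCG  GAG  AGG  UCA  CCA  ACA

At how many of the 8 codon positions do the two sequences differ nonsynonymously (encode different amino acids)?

Codon 1: CUG Leu / CUA Leu — synonymous.
Codon 2: GGA Gly / GGG Gly — synonymous.
Codon 3: CCG Pro / CCG Pro — identical.
Codon 4: GAA Glu / GAG Glu — synonymous.
Codon 5: CAA Gln / AGG Arg — nonsynonymous.
Codon 6: AGU Ser / UCA Ser — synonymous.
Codon 7: GUC Val / CCA Pro — nonsynonymous.
Codon 8: CGC Arg / ACA Thr — nonsynonymous.
Nonsynonymous differences: 3.

3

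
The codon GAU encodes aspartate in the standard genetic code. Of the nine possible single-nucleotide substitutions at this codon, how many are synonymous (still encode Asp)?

1

Position 1: none → 0 synonymous.
Position 2: none → 0 synonymous.
Position 3: GAC → 1 synonymous.
Total: 0 + 0 + 1 = 1.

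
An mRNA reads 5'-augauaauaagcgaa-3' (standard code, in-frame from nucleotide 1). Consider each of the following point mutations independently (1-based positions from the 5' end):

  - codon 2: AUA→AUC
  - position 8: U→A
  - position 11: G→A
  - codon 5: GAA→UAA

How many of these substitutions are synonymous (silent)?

Codon 2: AUA (Ile) → AUC (Ile) — synonymous.
Codon 3: AUA (Ile) → AAA (Lys) — missense.
Codon 4: AGC (Ser) → AAC (Asn) — missense.
Codon 5: GAA (Glu) → UAA (Stop) — nonsense.
Synonymous: 1 of 4.

1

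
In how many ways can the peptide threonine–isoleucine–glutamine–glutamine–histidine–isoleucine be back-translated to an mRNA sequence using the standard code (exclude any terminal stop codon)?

288

Thr: 4 codons.
Ile: 3 codons.
Gln: 2 codons.
Gln: 2 codons.
His: 2 codons.
Ile: 3 codons.
4 × 3 × 2 × 2 × 2 × 3 = 288.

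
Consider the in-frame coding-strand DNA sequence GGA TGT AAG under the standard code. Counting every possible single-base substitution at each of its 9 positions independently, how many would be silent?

Codon 1 (GGA, Gly): 3 synonymous substitutions.
Codon 2 (TGT, Cys): 1 synonymous substitution.
Codon 3 (AAG, Lys): 1 synonymous substitution.
Total: 3 + 1 + 1 = 5.

5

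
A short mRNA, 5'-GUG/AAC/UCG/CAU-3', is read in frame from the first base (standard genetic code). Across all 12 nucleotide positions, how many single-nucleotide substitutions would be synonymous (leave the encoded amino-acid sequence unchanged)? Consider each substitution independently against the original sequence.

Codon 1 (GUG, Val): 3 synonymous substitutions.
Codon 2 (AAC, Asn): 1 synonymous substitution.
Codon 3 (UCG, Ser): 3 synonymous substitutions.
Codon 4 (CAU, His): 1 synonymous substitution.
Total: 3 + 1 + 3 + 1 = 8.

8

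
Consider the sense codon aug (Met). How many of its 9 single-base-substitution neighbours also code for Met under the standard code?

0

Position 1: none → 0 synonymous.
Position 2: none → 0 synonymous.
Position 3: none → 0 synonymous.
Total: 0 + 0 + 0 = 0.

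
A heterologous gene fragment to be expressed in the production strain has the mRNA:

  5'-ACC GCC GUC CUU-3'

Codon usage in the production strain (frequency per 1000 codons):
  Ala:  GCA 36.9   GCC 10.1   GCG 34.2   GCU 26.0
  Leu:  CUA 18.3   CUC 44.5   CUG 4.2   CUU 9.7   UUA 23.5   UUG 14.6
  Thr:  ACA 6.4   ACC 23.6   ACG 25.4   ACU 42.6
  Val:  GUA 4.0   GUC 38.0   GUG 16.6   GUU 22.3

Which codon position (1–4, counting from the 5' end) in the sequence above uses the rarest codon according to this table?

4

Codon 1 ACC (Thr): 23.6 per 1000.
Codon 2 GCC (Ala): 10.1 per 1000.
Codon 3 GUC (Val): 38.0 per 1000.
Codon 4 CUU (Leu): 9.7 per 1000.
Lowest frequency is 9.7 at codon 4.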